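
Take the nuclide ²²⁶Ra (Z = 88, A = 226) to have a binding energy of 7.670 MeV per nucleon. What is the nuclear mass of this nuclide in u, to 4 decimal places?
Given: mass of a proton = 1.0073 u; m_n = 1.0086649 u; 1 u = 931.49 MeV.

225.9772 u

Total binding energy = 226 × 7.670 = 1733.420 MeV
Mass defect = 1733.420 MeV / (931.49 MeV/u) = 1.860911 u
Constituent mass = 88(1.0073) + 138(1.0086649) = 227.8381562 u
Nuclear mass = 227.8381562 − 1.860911 = 225.9772452 u ≈ 225.9772 u (to 4 decimal places)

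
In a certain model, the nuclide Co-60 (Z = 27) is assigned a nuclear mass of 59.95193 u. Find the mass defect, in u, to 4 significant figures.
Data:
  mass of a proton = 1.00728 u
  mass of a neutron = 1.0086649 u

0.5306 u

Z = 27, so N = A − Z = 60 − 27 = 33.
Σm = 27·m_p + 33·m_n = 27.19656 + 33.2859417 = 60.4825017 u
The mass defect is 60.4825017 − 59.95193 = 0.5305717 u.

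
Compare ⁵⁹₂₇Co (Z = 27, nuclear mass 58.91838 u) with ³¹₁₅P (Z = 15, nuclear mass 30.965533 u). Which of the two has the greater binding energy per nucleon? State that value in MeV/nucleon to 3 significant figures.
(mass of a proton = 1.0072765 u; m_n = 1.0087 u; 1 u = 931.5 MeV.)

⁵⁹₂₇Co: Σm = 27(1.0072765) + 32(1.0087) = 59.4748655 u; Δm = 0.5564855 u; E_B = 518.37 MeV; E_B/A = 8.786 MeV
³¹₁₅P: Σm = 15(1.0072765) + 16(1.0087) = 31.2483475 u; Δm = 0.2828145 u; E_B = 263.44 MeV; E_B/A = 8.498 MeV
⁵⁹₂₇Co has the higher binding energy per nucleon, so it is the more tightly bound nucleus.

⁵⁹₂₇Co; 8.79 MeV/nucleon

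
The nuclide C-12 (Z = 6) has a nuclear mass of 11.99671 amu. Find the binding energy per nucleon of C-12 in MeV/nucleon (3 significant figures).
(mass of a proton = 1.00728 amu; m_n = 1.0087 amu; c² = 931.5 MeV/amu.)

Z = 6, so N = A − Z = 12 − 6 = 6.
Mass of separated nucleons = 6(1.00728) + 6(1.0087) = 6.04368 + 6.0522 = 12.09588 amu
Δm = 12.09588 − 11.99671 = 0.09917 amu
Converting to energy: 0.09917 amu × 931.5 MeV/amu = 92.3769 MeV
Per nucleon: 92.3769 / 12 = 7.698 MeV

7.70 MeV/nucleon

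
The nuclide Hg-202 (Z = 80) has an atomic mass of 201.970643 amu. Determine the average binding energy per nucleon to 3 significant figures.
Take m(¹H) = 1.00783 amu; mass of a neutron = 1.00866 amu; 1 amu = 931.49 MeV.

Σm = 80·m(¹H) + 122·m_n = 80.62640 + 123.05652 = 203.68292 amu
The mass defect is 203.68292 − 201.970643 = 1.712277 amu.
E_B = 1.712277 × 931.49 = 1594.97 MeV
Dividing by A = 202 gives 7.896 MeV per nucleon.

7.90 MeV/nucleon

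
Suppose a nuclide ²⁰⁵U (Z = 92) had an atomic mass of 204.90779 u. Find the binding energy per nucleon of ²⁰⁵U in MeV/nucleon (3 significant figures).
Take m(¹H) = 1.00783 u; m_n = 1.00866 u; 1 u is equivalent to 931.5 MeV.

8.14 MeV/nucleon

Z = 92, so N = A − Z = 205 − 92 = 113.
Σm = 92·m(¹H) + 113·m_n = 92.72036 + 113.97858 = 206.69894 u
The mass defect is 206.69894 − 204.90779 = 1.79115 u.
Binding energy = Δm·c² = 1.79115 × 931.5 MeV/u = 1668.46 MeV
BE/A = 1668.46 MeV / 205 = 8.139 MeV/nucleon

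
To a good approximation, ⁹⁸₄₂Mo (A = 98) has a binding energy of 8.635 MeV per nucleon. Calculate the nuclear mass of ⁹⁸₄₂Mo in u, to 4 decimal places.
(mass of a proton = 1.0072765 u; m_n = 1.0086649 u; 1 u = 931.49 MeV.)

Total binding energy = 98 × 8.635 = 846.230 MeV
Mass defect = 846.230 MeV / (931.49 MeV/u) = 0.908469 u
Constituent mass = 42(1.0072765) + 56(1.0086649) = 98.7908474 u
Nuclear mass = 98.7908474 − 0.908469 = 97.8823784 u ≈ 97.8824 u (to 4 decimal places)

97.8824 u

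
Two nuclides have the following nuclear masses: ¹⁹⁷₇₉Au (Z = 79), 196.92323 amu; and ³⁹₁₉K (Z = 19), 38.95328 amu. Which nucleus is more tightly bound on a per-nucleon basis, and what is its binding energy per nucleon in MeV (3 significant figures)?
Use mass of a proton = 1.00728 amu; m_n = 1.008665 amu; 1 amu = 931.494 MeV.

³⁹₁₉K; 8.56 MeV/nucleon

¹⁹⁷₇₉Au: Σm = 79(1.00728) + 118(1.008665) = 198.597590 amu; Δm = 1.674360 amu; E_B = 1559.7 MeV; E_B/A = 7.917 MeV
³⁹₁₉K: Σm = 19(1.00728) + 20(1.008665) = 39.311620 amu; Δm = 0.358340 amu; E_B = 333.79 MeV; E_B/A = 8.559 MeV
³⁹₁₉K has the higher binding energy per nucleon, so it is the more tightly bound nucleus.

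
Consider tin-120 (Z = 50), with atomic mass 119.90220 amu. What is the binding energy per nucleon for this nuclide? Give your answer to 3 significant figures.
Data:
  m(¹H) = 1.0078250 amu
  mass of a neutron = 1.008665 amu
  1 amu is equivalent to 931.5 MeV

8.50 MeV/nucleon

The nucleus contains 50 protons and 120 − 50 = 70 neutrons.
Total constituent mass: 50 × 1.0078250 + 70 × 1.008665 = 120.9978000 amu
Mass defect Δm = 120.9978000 − 119.90220 = 1.0956000 amu
Binding energy = Δm·c² = 1.0956000 × 931.5 MeV/amu = 1020.55 MeV
Per nucleon: 1020.55 / 120 = 8.5046 MeV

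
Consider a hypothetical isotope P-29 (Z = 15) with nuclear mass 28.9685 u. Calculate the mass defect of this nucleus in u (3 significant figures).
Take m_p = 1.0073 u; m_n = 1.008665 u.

0.262 u

The nucleus contains 15 protons and 29 − 15 = 14 neutrons.
Mass of separated nucleons = 15(1.0073) + 14(1.008665) = 15.1095 + 14.121310 = 29.230810 u
The mass defect is 29.230810 − 28.9685 = 0.262310 u.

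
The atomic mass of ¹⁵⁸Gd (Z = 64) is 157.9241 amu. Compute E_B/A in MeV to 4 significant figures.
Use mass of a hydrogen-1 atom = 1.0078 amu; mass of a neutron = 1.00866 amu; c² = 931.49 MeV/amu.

The nucleus contains 64 protons and 158 − 64 = 94 neutrons.
Mass of separated nucleons = 64(1.0078) + 94(1.00866) = 64.4992 + 94.81404 = 159.31324 amu
The mass defect is 159.31324 − 157.9241 = 1.38914 amu.
Binding energy = Δm·c² = 1.38914 × 931.49 MeV/amu = 1293.97 MeV
BE/A = 1293.97 MeV / 158 = 8.190 MeV/nucleon

8.190 MeV/nucleon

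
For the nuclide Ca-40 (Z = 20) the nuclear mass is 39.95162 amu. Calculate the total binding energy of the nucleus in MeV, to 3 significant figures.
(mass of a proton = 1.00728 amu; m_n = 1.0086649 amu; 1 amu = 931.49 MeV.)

Mass of separated nucleons = 20(1.00728) + 20(1.0086649) = 20.14560 + 20.1732980 = 40.3188980 amu
Mass defect Δm = 40.3188980 − 39.95162 = 0.3672780 amu
Converting to energy: 0.3672780 amu × 931.49 MeV/amu = 342.116 MeV

342 MeV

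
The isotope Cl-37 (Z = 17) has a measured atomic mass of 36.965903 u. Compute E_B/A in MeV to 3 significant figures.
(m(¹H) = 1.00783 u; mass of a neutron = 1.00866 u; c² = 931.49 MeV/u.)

Z = 17, so N = A − Z = 37 − 17 = 20.
Σm = 17·m(¹H) + 20·m_n = 17.13311 + 20.17320 = 37.30631 u
Δm = 37.30631 − 36.965903 = 0.340407 u
E_B = 0.340407 × 931.49 = 317.086 MeV
Per nucleon: 317.086 / 37 = 8.570 MeV

8.57 MeV/nucleon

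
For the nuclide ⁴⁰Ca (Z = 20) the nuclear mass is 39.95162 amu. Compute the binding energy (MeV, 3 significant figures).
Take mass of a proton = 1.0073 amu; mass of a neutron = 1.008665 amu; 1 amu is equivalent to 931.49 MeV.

342 MeV

The nucleus contains 20 protons and 40 − 20 = 20 neutrons.
Mass of separated nucleons = 20(1.0073) + 20(1.008665) = 20.1460 + 20.173300 = 40.319300 amu
Mass defect Δm = 40.319300 − 39.95162 = 0.367680 amu
Converting to energy: 0.367680 amu × 931.49 MeV/amu = 342.490 MeV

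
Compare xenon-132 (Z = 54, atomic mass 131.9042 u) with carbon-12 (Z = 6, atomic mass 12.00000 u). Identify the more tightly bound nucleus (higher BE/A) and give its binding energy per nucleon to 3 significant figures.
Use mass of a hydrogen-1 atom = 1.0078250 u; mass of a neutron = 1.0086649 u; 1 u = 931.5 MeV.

xenon-132; 8.43 MeV/nucleon

xenon-132: Σm = 54(1.0078250) + 78(1.0086649) = 133.0984122 u; Δm = 1.1942122 u; E_B = 1112.4 MeV; E_B/A = 8.427 MeV
carbon-12: Σm = 6(1.0078250) + 6(1.0086649) = 12.0989394 u; Δm = 0.0989394 u; E_B = 92.162 MeV; E_B/A = 7.680 MeV
xenon-132 has the higher binding energy per nucleon, so it is the more tightly bound nucleus.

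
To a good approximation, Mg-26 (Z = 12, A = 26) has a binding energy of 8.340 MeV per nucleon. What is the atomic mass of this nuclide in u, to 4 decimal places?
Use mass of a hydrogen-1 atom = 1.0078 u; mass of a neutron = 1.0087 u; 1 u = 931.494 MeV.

Total binding energy = 26 × 8.340 = 216.840 MeV
Mass defect = 216.840 MeV / (931.494 MeV/u) = 0.232787 u
Constituent mass = 12(1.0078) + 14(1.0087) = 26.2154 u
Atomic mass = 26.2154 − 0.232787 = 25.982613 u ≈ 25.9826 u (to 4 decimal places)

25.9826 u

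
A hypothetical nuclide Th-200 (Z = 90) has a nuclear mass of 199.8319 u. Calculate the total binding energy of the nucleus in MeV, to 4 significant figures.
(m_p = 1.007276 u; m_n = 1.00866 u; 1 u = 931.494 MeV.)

Σm = 90·m_p + 110·m_n = 90.654840 + 110.95260 = 201.607440 u
Mass defect Δm = 201.607440 − 199.8319 = 1.775540 u
Binding energy = Δm·c² = 1.775540 × 931.494 MeV/u = 1653.90 MeV

1654 MeV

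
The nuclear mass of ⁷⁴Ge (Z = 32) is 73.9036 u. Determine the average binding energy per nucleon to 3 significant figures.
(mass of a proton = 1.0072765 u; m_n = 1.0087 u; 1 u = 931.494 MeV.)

The nucleus contains 32 protons and 74 − 32 = 42 neutrons.
Mass of separated nucleons = 32(1.0072765) + 42(1.0087) = 32.2328480 + 42.3654 = 74.5982480 u
Δm = 74.5982480 − 73.9036 = 0.6946480 u
Converting to energy: 0.6946480 u × 931.494 MeV/u = 647.060 MeV
Per nucleon: 647.060 / 74 = 8.744 MeV

8.74 MeV/nucleon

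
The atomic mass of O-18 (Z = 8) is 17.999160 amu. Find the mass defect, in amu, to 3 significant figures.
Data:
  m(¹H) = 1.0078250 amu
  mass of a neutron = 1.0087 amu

0.150 amu

Mass of separated nucleons = 8(1.0078250) + 10(1.0087) = 8.0626000 + 10.0870 = 18.1496000 amu
Mass defect Δm = 18.1496000 − 17.999160 = 0.1504400 amu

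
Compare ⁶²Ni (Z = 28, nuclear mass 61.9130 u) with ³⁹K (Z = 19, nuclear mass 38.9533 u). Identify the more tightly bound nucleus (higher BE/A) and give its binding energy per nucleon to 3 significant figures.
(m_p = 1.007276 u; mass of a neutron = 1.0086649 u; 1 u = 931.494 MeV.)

⁶²Ni: Σm = 28(1.007276) + 34(1.0086649) = 62.4983346 u; Δm = 0.5853346 u; E_B = 545.24 MeV; E_B/A = 8.794 MeV
³⁹K: Σm = 19(1.007276) + 20(1.0086649) = 39.3115420 u; Δm = 0.3582420 u; E_B = 333.70 MeV; E_B/A = 8.556 MeV
⁶²Ni has the higher binding energy per nucleon, so it is the more tightly bound nucleus.

⁶²Ni; 8.79 MeV/nucleon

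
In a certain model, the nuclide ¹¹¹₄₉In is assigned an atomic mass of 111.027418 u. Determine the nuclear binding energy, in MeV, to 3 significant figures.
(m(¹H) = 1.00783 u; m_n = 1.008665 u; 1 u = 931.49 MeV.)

Z = 49, so N = A − Z = 111 − 49 = 62.
Σm = 49·m(¹H) + 62·m_n = 49.38367 + 62.537230 = 111.920900 u
Δm = 111.920900 − 111.027418 = 0.893482 u
Converting to energy: 0.893482 u × 931.49 MeV/u = 832.270 MeV

832 MeV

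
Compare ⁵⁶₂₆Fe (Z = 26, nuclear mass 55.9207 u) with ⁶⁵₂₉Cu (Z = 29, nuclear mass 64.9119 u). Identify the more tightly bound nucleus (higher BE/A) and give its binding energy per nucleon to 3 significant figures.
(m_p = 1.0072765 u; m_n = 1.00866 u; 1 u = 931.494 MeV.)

⁵⁶₂₆Fe; 8.79 MeV/nucleon

⁵⁶₂₆Fe: Σm = 26(1.0072765) + 30(1.00866) = 56.4489890 u; Δm = 0.5282890 u; E_B = 492.098 MeV; E_B/A = 8.787 MeV
⁶⁵₂₉Cu: Σm = 29(1.0072765) + 36(1.00866) = 65.5227785 u; Δm = 0.6108785 u; E_B = 569.03 MeV; E_B/A = 8.754 MeV
⁵⁶₂₆Fe has the higher binding energy per nucleon, so it is the more tightly bound nucleus.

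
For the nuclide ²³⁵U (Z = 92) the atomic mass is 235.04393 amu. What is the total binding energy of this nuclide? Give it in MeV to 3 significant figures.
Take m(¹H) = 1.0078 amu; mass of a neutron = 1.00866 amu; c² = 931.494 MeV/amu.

1780 MeV

Mass of separated nucleons = 92(1.0078) + 143(1.00866) = 92.7176 + 144.23838 = 236.95598 amu
Δm = 236.95598 − 235.04393 = 1.91205 amu
E_B = 1.91205 × 931.494 = 1781.06 MeV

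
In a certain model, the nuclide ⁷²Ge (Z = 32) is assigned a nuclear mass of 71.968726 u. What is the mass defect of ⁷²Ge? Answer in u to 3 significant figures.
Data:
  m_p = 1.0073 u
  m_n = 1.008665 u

Σm = 32·m_p + 40·m_n = 32.2336 + 40.346600 = 72.580200 u
The mass defect is 72.580200 − 71.968726 = 0.611474 u.

0.611 u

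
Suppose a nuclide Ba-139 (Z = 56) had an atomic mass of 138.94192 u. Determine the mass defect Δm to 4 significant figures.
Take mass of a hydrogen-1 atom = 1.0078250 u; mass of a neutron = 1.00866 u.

Z = 56, so N = A − Z = 139 − 56 = 83.
Mass of separated nucleons = 56(1.0078250) + 83(1.00866) = 56.4382000 + 83.71878 = 140.1569800 u
Δm = 140.1569800 − 138.94192 = 1.2150600 u

1.215 u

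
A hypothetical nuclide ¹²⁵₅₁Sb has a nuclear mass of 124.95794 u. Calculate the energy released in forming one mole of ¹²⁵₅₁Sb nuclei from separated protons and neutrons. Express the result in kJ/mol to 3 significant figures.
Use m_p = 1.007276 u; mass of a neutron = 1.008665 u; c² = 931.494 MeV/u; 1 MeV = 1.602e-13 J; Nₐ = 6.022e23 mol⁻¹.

9.47e+10 kJ/mol

Z = 51, so N = A − Z = 125 − 51 = 74.
Mass of separated nucleons = 51(1.007276) + 74(1.008665) = 51.371076 + 74.641210 = 126.012286 u
Δm = 126.012286 − 124.95794 = 1.054346 u
Converting to energy: 1.054346 u × 931.494 MeV/u = 982.117 MeV
Per nucleus in joules: 982.117 MeV × 1.602e-13 J/MeV = 1.57335e-10 J
Per mole: 1.57335e-10 J × 6.022e23 mol⁻¹ = 9.4747e+13 J/mol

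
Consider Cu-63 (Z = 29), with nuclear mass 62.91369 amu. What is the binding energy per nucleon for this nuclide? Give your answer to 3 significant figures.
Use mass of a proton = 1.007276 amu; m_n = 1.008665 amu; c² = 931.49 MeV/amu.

The nucleus contains 29 protons and 63 − 29 = 34 neutrons.
Σm = 29·m_p + 34·m_n = 29.211004 + 34.294610 = 63.505614 amu
Mass defect Δm = 63.505614 − 62.91369 = 0.591924 amu
E_B = 0.591924 × 931.49 = 551.371 MeV
Per nucleon: 551.371 / 63 = 8.752 MeV

8.75 MeV/nucleon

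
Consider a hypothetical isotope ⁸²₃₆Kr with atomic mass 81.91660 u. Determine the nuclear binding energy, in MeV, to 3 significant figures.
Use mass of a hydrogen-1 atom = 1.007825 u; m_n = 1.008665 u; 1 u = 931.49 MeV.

711 MeV

The nucleus contains 36 protons and 82 − 36 = 46 neutrons.
Total constituent mass: 36 × 1.007825 + 46 × 1.008665 = 82.680290 u
Mass defect Δm = 82.680290 − 81.91660 = 0.763690 u
Binding energy = Δm·c² = 0.763690 × 931.49 MeV/u = 711.370 MeV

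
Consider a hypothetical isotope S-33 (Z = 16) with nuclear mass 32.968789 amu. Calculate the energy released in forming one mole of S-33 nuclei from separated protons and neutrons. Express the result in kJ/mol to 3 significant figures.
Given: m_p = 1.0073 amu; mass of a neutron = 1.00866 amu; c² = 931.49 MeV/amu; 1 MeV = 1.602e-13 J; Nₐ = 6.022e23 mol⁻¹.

2.65e+10 kJ/mol

The nucleus contains 16 protons and 33 − 16 = 17 neutrons.
Mass of separated nucleons = 16(1.0073) + 17(1.00866) = 16.1168 + 17.14722 = 33.26402 amu
Δm = 33.26402 − 32.968789 = 0.295231 amu
Binding energy = Δm·c² = 0.295231 × 931.49 MeV/amu = 275.005 MeV
Per nucleus in joules: 275.005 MeV × 1.602e-13 J/MeV = 4.4056e-11 J
Per mole: 4.4056e-11 J × 6.022e23 mol⁻¹ = 2.6531e+13 J/mol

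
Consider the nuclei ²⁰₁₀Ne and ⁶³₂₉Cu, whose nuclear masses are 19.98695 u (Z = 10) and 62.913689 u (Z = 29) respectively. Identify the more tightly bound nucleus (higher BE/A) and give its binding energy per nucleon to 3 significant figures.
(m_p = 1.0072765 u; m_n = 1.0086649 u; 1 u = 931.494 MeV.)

²⁰₁₀Ne: Σm = 10(1.0072765) + 10(1.0086649) = 20.1594140 u; Δm = 0.1724640 u; E_B = 160.649 MeV; E_B/A = 8.032 MeV
⁶³₂₉Cu: Σm = 29(1.0072765) + 34(1.0086649) = 63.5056251 u; Δm = 0.5919361 u; E_B = 551.38 MeV; E_B/A = 8.752 MeV
⁶³₂₉Cu has the higher binding energy per nucleon, so it is the more tightly bound nucleus.

⁶³₂₉Cu; 8.75 MeV/nucleon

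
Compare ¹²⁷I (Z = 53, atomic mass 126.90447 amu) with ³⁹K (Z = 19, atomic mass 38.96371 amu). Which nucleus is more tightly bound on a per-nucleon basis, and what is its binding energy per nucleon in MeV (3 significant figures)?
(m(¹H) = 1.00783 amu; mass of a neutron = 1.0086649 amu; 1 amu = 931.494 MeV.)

³⁹K; 8.56 MeV/nucleon

¹²⁷I: Σm = 53(1.00783) + 74(1.0086649) = 128.0561926 amu; Δm = 1.1517226 amu; E_B = 1072.8 MeV; E_B/A = 8.447 MeV
³⁹K: Σm = 19(1.00783) + 20(1.0086649) = 39.3220680 amu; Δm = 0.3583580 amu; E_B = 333.81 MeV; E_B/A = 8.559 MeV
³⁹K has the higher binding energy per nucleon, so it is the more tightly bound nucleus.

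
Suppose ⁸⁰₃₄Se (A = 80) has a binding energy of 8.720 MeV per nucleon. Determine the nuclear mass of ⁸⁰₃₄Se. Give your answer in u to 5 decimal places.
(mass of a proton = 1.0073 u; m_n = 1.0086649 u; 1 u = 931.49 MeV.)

79.89788 u

Total binding energy = 80 × 8.720 = 697.600 MeV
Mass defect = 697.600 MeV / (931.49 MeV/u) = 0.7489077 u
Constituent mass = 34(1.0073) + 46(1.0086649) = 80.6467854 u
Nuclear mass = 80.6467854 − 0.7489077 = 79.8978777 u ≈ 79.89788 u (to 5 decimal places)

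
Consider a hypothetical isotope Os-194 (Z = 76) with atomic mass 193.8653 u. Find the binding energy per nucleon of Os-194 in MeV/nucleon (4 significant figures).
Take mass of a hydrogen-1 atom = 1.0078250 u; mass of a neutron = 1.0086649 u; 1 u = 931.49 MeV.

8.412 MeV/nucleon

With 76 protons and 118 neutrons (A = 194):
Total constituent mass: 76 × 1.0078250 + 118 × 1.0086649 = 195.6171582 u
The mass defect is 195.6171582 − 193.8653 = 1.7518582 u.
Binding energy = Δm·c² = 1.7518582 × 931.49 MeV/u = 1631.84 MeV
Dividing by A = 194 gives 8.412 MeV per nucleon.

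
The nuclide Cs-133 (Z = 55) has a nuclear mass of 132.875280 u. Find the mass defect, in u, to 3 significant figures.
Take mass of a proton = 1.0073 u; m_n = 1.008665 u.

1.20 u

Σm = 55·m_p + 78·m_n = 55.4015 + 78.675870 = 134.077370 u
The mass defect is 134.077370 − 132.875280 = 1.202090 u.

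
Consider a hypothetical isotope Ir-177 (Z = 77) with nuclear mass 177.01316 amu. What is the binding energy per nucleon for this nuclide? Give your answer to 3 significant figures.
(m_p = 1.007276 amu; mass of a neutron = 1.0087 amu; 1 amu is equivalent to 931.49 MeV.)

Σm = 77·m_p + 100·m_n = 77.560252 + 100.8700 = 178.430252 amu
The mass defect is 178.430252 − 177.01316 = 1.417092 amu.
Converting to energy: 1.417092 amu × 931.49 MeV/amu = 1320.01 MeV
Per nucleon: 1320.01 / 177 = 7.458 MeV

7.46 MeV/nucleon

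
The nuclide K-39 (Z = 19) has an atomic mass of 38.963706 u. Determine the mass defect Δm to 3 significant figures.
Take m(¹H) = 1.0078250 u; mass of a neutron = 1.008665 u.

0.358 u

With 19 protons and 20 neutrons (A = 39):
Total constituent mass: 19 × 1.0078250 + 20 × 1.008665 = 39.3219750 u
Mass defect Δm = 39.3219750 − 38.963706 = 0.3582690 u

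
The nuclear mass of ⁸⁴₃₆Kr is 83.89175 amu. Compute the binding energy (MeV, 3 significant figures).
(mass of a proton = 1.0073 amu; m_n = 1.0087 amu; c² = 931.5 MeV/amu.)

735 MeV

Z = 36, so N = A − Z = 84 − 36 = 48.
Mass of separated nucleons = 36(1.0073) + 48(1.0087) = 36.2628 + 48.4176 = 84.6804 amu
The mass defect is 84.6804 − 83.89175 = 0.78865 amu.
E_B = 0.78865 × 931.5 = 734.627 MeV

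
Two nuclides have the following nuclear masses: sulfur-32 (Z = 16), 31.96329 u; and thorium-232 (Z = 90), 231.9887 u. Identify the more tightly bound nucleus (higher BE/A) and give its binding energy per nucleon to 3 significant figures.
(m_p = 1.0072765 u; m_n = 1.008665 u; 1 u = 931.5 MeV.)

sulfur-32; 8.49 MeV/nucleon

sulfur-32: Σm = 16(1.0072765) + 16(1.008665) = 32.2550640 u; Δm = 0.2917740 u; E_B = 271.79 MeV; E_B/A = 8.493 MeV
thorium-232: Σm = 90(1.0072765) + 142(1.008665) = 233.8853150 u; Δm = 1.8966150 u; E_B = 1766.7 MeV; E_B/A = 7.615 MeV
sulfur-32 has the higher binding energy per nucleon, so it is the more tightly bound nucleus.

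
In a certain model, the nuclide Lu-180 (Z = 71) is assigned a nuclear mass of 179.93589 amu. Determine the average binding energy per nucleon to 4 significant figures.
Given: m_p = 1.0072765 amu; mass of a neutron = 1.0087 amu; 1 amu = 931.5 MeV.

7.913 MeV/nucleon

With 71 protons and 109 neutrons (A = 180):
Mass of separated nucleons = 71(1.0072765) + 109(1.0087) = 71.5166315 + 109.9483 = 181.4649315 amu
The mass defect is 181.4649315 − 179.93589 = 1.5290415 amu.
Converting to energy: 1.5290415 amu × 931.5 MeV/amu = 1424.30 MeV
Per nucleon: 1424.30 / 180 = 7.913 MeV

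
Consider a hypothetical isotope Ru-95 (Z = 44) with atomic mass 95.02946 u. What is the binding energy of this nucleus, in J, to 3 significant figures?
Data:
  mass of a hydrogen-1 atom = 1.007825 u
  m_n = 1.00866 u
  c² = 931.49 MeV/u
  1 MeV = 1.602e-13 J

Total constituent mass: 44 × 1.007825 + 51 × 1.00866 = 95.785960 u
Δm = 95.785960 − 95.02946 = 0.756500 u
Binding energy = Δm·c² = 0.756500 × 931.49 MeV/u = 704.672 MeV
In joules: 704.672 MeV × 1.602e-13 J/MeV = 1.1289e-10 J

1.13e-10 J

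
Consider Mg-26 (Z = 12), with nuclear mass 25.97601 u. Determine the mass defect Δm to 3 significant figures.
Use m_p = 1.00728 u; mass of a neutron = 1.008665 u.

0.233 u

Z = 12, so N = A − Z = 26 − 12 = 14.
Σm = 12·m_p + 14·m_n = 12.08736 + 14.121310 = 26.208670 u
The mass defect is 26.208670 − 25.97601 = 0.232660 u.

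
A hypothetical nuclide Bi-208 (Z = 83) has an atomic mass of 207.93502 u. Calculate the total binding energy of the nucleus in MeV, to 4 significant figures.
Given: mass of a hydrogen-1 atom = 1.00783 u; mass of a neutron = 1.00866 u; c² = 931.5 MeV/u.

1674 MeV

Total constituent mass: 83 × 1.00783 + 125 × 1.00866 = 209.73239 u
The mass defect is 209.73239 − 207.93502 = 1.79737 u.
Converting to energy: 1.79737 u × 931.5 MeV/u = 1674.25 MeV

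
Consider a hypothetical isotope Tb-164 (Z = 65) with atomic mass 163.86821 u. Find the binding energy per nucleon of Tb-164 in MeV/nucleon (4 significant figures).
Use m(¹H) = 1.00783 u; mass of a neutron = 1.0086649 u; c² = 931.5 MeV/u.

Σm = 65·m(¹H) + 99·m_n = 65.50895 + 99.8578251 = 165.3667751 u
Mass defect Δm = 165.3667751 − 163.86821 = 1.4985651 u
E_B = 1.4985651 × 931.5 = 1395.91 MeV
Dividing by A = 164 gives 8.512 MeV per nucleon.

8.512 MeV/nucleon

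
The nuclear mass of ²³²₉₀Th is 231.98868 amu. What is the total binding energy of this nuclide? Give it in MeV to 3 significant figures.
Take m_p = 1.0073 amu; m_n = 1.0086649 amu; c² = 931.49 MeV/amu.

The nucleus contains 90 protons and 232 − 90 = 142 neutrons.
Mass of separated nucleons = 90(1.0073) + 142(1.0086649) = 90.6570 + 143.2304158 = 233.8874158 amu
Δm = 233.8874158 − 231.98868 = 1.8987358 amu
Converting to energy: 1.8987358 amu × 931.49 MeV/amu = 1768.65 MeV

1770 MeV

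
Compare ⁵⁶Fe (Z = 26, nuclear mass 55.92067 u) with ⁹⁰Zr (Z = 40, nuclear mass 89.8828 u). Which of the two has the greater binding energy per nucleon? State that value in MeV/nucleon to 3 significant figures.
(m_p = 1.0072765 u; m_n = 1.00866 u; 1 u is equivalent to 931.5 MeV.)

⁵⁶Fe; 8.79 MeV/nucleon

⁵⁶Fe: Σm = 26(1.0072765) + 30(1.00866) = 56.4489890 u; Δm = 0.5283190 u; E_B = 492.13 MeV; E_B/A = 8.788 MeV
⁹⁰Zr: Σm = 40(1.0072765) + 50(1.00866) = 90.7240600 u; Δm = 0.8412600 u; E_B = 783.63 MeV; E_B/A = 8.707 MeV
⁵⁶Fe has the higher binding energy per nucleon, so it is the more tightly bound nucleus.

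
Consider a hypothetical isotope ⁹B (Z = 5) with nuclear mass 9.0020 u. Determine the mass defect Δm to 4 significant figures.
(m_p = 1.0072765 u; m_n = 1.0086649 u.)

Z = 5, so N = A − Z = 9 − 5 = 4.
Mass of separated nucleons = 5(1.0072765) + 4(1.0086649) = 5.0363825 + 4.0346596 = 9.0710421 u
Mass defect Δm = 9.0710421 − 9.0020 = 0.0690421 u

0.06904 u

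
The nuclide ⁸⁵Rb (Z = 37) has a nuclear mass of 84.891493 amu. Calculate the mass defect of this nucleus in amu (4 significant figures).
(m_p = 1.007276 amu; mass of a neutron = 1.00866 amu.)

0.7934 amu

Σm = 37·m_p + 48·m_n = 37.269212 + 48.41568 = 85.684892 amu
Mass defect Δm = 85.684892 − 84.891493 = 0.793399 amu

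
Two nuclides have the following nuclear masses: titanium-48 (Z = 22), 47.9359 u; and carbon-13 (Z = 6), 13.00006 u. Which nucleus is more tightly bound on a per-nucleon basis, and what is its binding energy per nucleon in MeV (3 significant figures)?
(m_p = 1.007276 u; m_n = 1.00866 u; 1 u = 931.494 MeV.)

titanium-48; 8.72 MeV/nucleon

titanium-48: Σm = 22(1.007276) + 26(1.00866) = 48.385232 u; Δm = 0.449332 u; E_B = 418.55 MeV; E_B/A = 8.720 MeV
carbon-13: Σm = 6(1.007276) + 7(1.00866) = 13.104276 u; Δm = 0.104216 u; E_B = 97.077 MeV; E_B/A = 7.467 MeV
titanium-48 has the higher binding energy per nucleon, so it is the more tightly bound nucleus.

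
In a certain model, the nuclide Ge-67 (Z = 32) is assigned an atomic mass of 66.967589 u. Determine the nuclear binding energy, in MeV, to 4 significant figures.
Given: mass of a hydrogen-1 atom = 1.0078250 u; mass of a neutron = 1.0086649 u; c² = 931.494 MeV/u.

545.9 MeV

With 32 protons and 35 neutrons (A = 67):
Mass of separated nucleons = 32(1.0078250) + 35(1.0086649) = 32.2504000 + 35.3032715 = 67.5536715 u
Mass defect Δm = 67.5536715 − 66.967589 = 0.5860825 u
E_B = 0.5860825 × 931.494 = 545.932 MeV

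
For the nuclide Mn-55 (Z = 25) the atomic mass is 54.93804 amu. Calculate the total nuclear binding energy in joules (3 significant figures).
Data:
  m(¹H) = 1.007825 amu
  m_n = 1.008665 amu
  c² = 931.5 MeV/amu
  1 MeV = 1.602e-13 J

The nucleus contains 25 protons and 55 − 25 = 30 neutrons.
Σm = 25·m(¹H) + 30·m_n = 25.195625 + 30.259950 = 55.455575 amu
The mass defect is 55.455575 − 54.93804 = 0.517535 amu.
Converting to energy: 0.517535 amu × 931.5 MeV/amu = 482.084 MeV
In joules: 482.084 MeV × 1.602e-13 J/MeV = 7.7230e-11 J

7.72e-11 J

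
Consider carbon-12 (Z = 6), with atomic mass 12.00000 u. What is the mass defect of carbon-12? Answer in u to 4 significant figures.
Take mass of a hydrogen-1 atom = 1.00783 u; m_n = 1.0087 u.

The nucleus contains 6 protons and 12 − 6 = 6 neutrons.
Σm = 6·m(¹H) + 6·m_n = 6.04698 + 6.0522 = 12.09918 u
The mass defect is 12.09918 − 12.00000 = 0.09918 u.

0.09918 u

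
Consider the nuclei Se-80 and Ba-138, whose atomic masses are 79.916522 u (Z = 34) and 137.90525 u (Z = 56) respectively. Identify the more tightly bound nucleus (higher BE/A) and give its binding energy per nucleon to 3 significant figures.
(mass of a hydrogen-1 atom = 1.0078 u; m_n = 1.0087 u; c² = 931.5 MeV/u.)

Se-80: Σm = 34(1.0078) + 46(1.0087) = 80.6654 u; Δm = 0.748878 u; E_B = 697.58 MeV; E_B/A = 8.720 MeV
Ba-138: Σm = 56(1.0078) + 82(1.0087) = 139.1502 u; Δm = 1.24495 u; E_B = 1159.67 MeV; E_B/A = 8.403 MeV
Se-80 has the higher binding energy per nucleon, so it is the more tightly bound nucleus.

Se-80; 8.72 MeV/nucleon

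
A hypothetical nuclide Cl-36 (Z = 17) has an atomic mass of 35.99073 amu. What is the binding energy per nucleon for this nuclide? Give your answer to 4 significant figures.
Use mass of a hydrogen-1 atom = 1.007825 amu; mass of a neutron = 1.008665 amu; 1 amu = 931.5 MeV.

Z = 17, so N = A − Z = 36 − 17 = 19.
Total constituent mass: 17 × 1.007825 + 19 × 1.008665 = 36.297660 amu
Mass defect Δm = 36.297660 − 35.99073 = 0.306930 amu
E_B = 0.306930 × 931.5 = 285.905 MeV
Per nucleon: 285.905 / 36 = 7.942 MeV

7.942 MeV/nucleon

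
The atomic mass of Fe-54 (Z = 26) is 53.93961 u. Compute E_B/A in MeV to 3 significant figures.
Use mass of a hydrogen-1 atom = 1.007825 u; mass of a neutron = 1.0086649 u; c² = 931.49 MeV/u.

8.74 MeV/nucleon

Mass of separated nucleons = 26(1.007825) + 28(1.0086649) = 26.203450 + 28.2426172 = 54.4460672 u
The mass defect is 54.4460672 − 53.93961 = 0.5064572 u.
Converting to energy: 0.5064572 u × 931.49 MeV/u = 471.760 MeV
Dividing by A = 54 gives 8.736 MeV per nucleon.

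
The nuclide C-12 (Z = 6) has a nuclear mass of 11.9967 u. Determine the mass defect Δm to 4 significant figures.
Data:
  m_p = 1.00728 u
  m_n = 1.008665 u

Z = 6, so N = A − Z = 12 − 6 = 6.
Σm = 6·m_p + 6·m_n = 6.04368 + 6.051990 = 12.095670 u
Mass defect Δm = 12.095670 − 11.9967 = 0.098970 u

0.09897 u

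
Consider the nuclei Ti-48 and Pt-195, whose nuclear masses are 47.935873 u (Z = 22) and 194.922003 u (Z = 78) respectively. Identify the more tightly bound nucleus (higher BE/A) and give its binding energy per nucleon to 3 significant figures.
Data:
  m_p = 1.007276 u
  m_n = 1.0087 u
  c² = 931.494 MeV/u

Ti-48; 8.74 MeV/nucleon

Ti-48: Σm = 22(1.007276) + 26(1.0087) = 48.386272 u; Δm = 0.450399 u; E_B = 419.54 MeV; E_B/A = 8.740 MeV
Pt-195: Σm = 78(1.007276) + 117(1.0087) = 196.585428 u; Δm = 1.663425 u; E_B = 1549.5 MeV; E_B/A = 7.946 MeV
Ti-48 has the higher binding energy per nucleon, so it is the more tightly bound nucleus.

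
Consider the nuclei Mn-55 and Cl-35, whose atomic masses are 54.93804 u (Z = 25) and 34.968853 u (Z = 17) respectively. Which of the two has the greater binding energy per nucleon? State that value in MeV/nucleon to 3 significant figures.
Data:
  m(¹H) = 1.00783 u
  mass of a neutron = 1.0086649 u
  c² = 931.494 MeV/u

Mn-55; 8.77 MeV/nucleon

Mn-55: Σm = 25(1.00783) + 30(1.0086649) = 55.4556970 u; Δm = 0.5176570 u; E_B = 482.19 MeV; E_B/A = 8.767 MeV
Cl-35: Σm = 17(1.00783) + 18(1.0086649) = 35.2890782 u; Δm = 0.3202252 u; E_B = 298.29 MeV; E_B/A = 8.523 MeV
Mn-55 has the higher binding energy per nucleon, so it is the more tightly bound nucleus.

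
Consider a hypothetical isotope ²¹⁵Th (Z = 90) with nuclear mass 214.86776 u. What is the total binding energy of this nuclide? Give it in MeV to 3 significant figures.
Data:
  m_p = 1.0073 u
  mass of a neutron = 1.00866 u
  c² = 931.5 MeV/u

Mass of separated nucleons = 90(1.0073) + 125(1.00866) = 90.6570 + 126.08250 = 216.73950 u
Δm = 216.73950 − 214.86776 = 1.87174 u
Converting to energy: 1.87174 u × 931.5 MeV/u = 1743.53 MeV

1740 MeV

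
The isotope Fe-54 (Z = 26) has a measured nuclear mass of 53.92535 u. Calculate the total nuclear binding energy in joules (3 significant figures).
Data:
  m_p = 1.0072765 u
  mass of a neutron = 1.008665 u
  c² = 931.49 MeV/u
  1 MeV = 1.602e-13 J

7.56e-11 J

Mass of separated nucleons = 26(1.0072765) + 28(1.008665) = 26.1891890 + 28.242620 = 54.4318090 u
Mass defect Δm = 54.4318090 − 53.92535 = 0.5064590 u
E_B = 0.5064590 × 931.49 = 471.761 MeV
In joules: 471.761 MeV × 1.602e-13 J/MeV = 7.5576e-11 J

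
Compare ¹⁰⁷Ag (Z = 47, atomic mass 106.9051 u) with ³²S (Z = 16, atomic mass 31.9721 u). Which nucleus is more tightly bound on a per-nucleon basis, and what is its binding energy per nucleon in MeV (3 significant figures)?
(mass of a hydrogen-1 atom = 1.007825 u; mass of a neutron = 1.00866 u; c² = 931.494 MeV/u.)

¹⁰⁷Ag: Σm = 47(1.007825) + 60(1.00866) = 107.887375 u; Δm = 0.982275 u; E_B = 914.98 MeV; E_B/A = 8.551 MeV
³²S: Σm = 16(1.007825) + 16(1.00866) = 32.263760 u; Δm = 0.291660 u; E_B = 271.68 MeV; E_B/A = 8.490 MeV
¹⁰⁷Ag has the higher binding energy per nucleon, so it is the more tightly bound nucleus.

¹⁰⁷Ag; 8.55 MeV/nucleon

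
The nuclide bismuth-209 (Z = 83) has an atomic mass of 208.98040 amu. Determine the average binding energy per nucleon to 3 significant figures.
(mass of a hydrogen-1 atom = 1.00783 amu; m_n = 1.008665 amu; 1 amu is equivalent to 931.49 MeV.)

7.85 MeV/nucleon

Total constituent mass: 83 × 1.00783 + 126 × 1.008665 = 210.741680 amu
Δm = 210.741680 − 208.98040 = 1.761280 amu
Binding energy = Δm·c² = 1.761280 × 931.49 MeV/amu = 1640.61 MeV
BE/A = 1640.61 MeV / 209 = 7.850 MeV/nucleon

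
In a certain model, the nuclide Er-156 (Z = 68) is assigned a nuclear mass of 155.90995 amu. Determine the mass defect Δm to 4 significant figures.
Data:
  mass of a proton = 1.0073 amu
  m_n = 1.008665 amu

The nucleus contains 68 protons and 156 − 68 = 88 neutrons.
Mass of separated nucleons = 68(1.0073) + 88(1.008665) = 68.4964 + 88.762520 = 157.258920 amu
The mass defect is 157.258920 − 155.90995 = 1.348970 amu.

1.349 amu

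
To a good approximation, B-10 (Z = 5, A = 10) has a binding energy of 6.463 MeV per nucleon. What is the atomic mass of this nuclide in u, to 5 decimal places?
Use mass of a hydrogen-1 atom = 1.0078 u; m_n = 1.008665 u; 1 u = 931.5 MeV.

10.01294 u

Total binding energy = 10 × 6.463 = 64.630 MeV
Mass defect = 64.630 MeV / (931.5 MeV/u) = 0.0693827 u
Constituent mass = 5(1.0078) + 5(1.008665) = 10.082325 u
Atomic mass = 10.082325 − 0.0693827 = 10.0129423 u ≈ 10.01294 u (to 5 decimal places)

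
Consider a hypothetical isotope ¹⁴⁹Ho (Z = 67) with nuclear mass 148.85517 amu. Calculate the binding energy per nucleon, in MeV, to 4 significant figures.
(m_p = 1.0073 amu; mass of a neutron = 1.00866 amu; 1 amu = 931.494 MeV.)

Mass of separated nucleons = 67(1.0073) + 82(1.00866) = 67.4891 + 82.71012 = 150.19922 amu
Mass defect Δm = 150.19922 − 148.85517 = 1.34405 amu
Converting to energy: 1.34405 amu × 931.494 MeV/amu = 1251.975 MeV
Dividing by A = 149 gives 8.403 MeV per nucleon.

8.403 MeV/nucleon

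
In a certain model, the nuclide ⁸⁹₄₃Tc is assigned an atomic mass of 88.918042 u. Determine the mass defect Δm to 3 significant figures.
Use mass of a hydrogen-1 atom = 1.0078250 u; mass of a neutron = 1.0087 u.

Total constituent mass: 43 × 1.0078250 + 46 × 1.0087 = 89.7366750 u
The mass defect is 89.7366750 − 88.918042 = 0.8186330 u.

0.819 u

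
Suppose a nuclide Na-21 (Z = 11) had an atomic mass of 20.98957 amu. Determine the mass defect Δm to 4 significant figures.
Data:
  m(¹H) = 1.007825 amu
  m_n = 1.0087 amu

Mass of separated nucleons = 11(1.007825) + 10(1.0087) = 11.086075 + 10.0870 = 21.173075 amu
Δm = 21.173075 − 20.98957 = 0.183505 amu

0.1835 amu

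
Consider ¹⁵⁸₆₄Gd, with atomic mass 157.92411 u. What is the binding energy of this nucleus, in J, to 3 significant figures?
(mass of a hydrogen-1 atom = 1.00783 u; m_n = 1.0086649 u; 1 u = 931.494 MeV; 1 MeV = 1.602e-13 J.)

Total constituent mass: 64 × 1.00783 + 94 × 1.0086649 = 159.3156206 u
Mass defect Δm = 159.3156206 − 157.92411 = 1.3915106 u
Converting to energy: 1.3915106 u × 931.494 MeV/u = 1296.18 MeV
In joules: 1296.18 MeV × 1.602e-13 J/MeV = 2.0765e-10 J

2.08e-10 J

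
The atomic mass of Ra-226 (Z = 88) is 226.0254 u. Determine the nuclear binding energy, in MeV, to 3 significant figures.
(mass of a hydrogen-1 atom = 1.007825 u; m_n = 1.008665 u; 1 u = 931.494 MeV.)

1730 MeV

With 88 protons and 138 neutrons (A = 226):
Mass of separated nucleons = 88(1.007825) + 138(1.008665) = 88.688600 + 139.195770 = 227.884370 u
The mass defect is 227.884370 − 226.0254 = 1.858970 u.
E_B = 1.858970 × 931.494 = 1731.62 MeV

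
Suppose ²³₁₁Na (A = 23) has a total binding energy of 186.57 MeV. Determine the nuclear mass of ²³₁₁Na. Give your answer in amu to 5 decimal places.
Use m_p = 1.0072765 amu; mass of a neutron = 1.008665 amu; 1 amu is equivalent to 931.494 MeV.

Mass defect = 186.57 MeV / (931.494 MeV/amu) = 0.2002911 amu
Constituent mass = 11(1.0072765) + 12(1.008665) = 23.1840215 amu
Nuclear mass = 23.1840215 − 0.2002911 = 22.9837304 amu ≈ 22.98373 amu (to 5 decimal places)

22.98373 amu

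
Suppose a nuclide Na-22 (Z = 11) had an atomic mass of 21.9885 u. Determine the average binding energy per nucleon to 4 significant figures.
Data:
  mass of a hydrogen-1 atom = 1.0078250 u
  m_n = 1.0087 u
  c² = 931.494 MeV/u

Total constituent mass: 11 × 1.0078250 + 11 × 1.0087 = 22.1817750 u
Δm = 22.1817750 − 21.9885 = 0.1932750 u
Binding energy = Δm·c² = 0.1932750 × 931.494 MeV/u = 180.035 MeV
Per nucleon: 180.035 / 22 = 8.183 MeV

8.183 MeV/nucleon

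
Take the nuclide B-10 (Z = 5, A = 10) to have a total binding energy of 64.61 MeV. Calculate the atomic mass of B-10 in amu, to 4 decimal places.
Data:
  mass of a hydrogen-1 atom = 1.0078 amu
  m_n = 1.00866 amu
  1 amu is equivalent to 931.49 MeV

10.0129 amu

Mass defect = 64.61 MeV / (931.49 MeV/amu) = 0.069362 amu
Constituent mass = 5(1.0078) + 5(1.00866) = 10.08230 amu
Atomic mass = 10.08230 − 0.069362 = 10.012938 amu ≈ 10.0129 amu (to 4 decimal places)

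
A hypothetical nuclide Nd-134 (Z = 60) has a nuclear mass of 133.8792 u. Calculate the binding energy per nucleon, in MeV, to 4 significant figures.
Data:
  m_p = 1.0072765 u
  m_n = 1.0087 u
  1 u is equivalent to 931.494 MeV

8.350 MeV/nucleon

The nucleus contains 60 protons and 134 − 60 = 74 neutrons.
Total constituent mass: 60 × 1.0072765 + 74 × 1.0087 = 135.0803900 u
Δm = 135.0803900 − 133.8792 = 1.2011900 u
E_B = 1.2011900 × 931.494 = 1118.90 MeV
Dividing by A = 134 gives 8.350 MeV per nucleon.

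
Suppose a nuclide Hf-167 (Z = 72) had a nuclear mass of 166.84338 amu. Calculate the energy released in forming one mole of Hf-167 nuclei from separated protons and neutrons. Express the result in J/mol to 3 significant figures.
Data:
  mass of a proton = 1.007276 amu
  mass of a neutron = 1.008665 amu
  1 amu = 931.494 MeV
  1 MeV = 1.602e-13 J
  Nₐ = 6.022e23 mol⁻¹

1.35e+14 J/mol

Σm = 72·m_p + 95·m_n = 72.523872 + 95.823175 = 168.347047 amu
The mass defect is 168.347047 − 166.84338 = 1.503667 amu.
E_B = 1.503667 × 931.494 = 1400.66 MeV
Per nucleus in joules: 1400.66 MeV × 1.602e-13 J/MeV = 2.2439e-10 J
Per mole: 2.2439e-10 J × 6.022e23 mol⁻¹ = 1.3513e+14 J/mol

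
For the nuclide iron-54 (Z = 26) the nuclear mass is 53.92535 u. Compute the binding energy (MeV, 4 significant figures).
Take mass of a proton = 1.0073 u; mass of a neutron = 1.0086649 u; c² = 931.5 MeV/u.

472.3 MeV

With 26 protons and 28 neutrons (A = 54):
Total constituent mass: 26 × 1.0073 + 28 × 1.0086649 = 54.4324172 u
Δm = 54.4324172 − 53.92535 = 0.5070672 u
Converting to energy: 0.5070672 u × 931.5 MeV/u = 472.333 MeV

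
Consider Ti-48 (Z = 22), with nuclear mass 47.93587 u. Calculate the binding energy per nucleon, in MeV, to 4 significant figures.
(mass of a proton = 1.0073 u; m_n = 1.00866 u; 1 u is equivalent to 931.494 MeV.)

8.731 MeV/nucleon

Z = 22, so N = A − Z = 48 − 22 = 26.
Total constituent mass: 22 × 1.0073 + 26 × 1.00866 = 48.38576 u
Mass defect Δm = 48.38576 − 47.93587 = 0.44989 u
Converting to energy: 0.44989 u × 931.494 MeV/u = 419.070 MeV
Dividing by A = 48 gives 8.731 MeV per nucleon.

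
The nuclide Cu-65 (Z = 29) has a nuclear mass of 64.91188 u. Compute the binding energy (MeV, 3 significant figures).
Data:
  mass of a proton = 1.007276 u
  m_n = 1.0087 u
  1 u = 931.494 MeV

570 MeV

The nucleus contains 29 protons and 65 − 29 = 36 neutrons.
Mass of separated nucleons = 29(1.007276) + 36(1.0087) = 29.211004 + 36.3132 = 65.524204 u
The mass defect is 65.524204 − 64.91188 = 0.612324 u.
Converting to energy: 0.612324 u × 931.494 MeV/u = 570.376 MeV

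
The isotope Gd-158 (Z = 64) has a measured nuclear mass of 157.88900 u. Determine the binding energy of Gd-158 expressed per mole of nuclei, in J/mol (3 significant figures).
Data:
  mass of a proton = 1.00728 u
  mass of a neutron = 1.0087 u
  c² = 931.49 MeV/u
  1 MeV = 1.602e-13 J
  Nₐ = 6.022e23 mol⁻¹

Z = 64, so N = A − Z = 158 − 64 = 94.
Σm = 64·m_p + 94·m_n = 64.46592 + 94.8178 = 159.28372 u
The mass defect is 159.28372 − 157.88900 = 1.39472 u.
E_B = 1.39472 × 931.49 = 1299.17 MeV
Per nucleus in joules: 1299.17 MeV × 1.602e-13 J/MeV = 2.0813e-10 J
Per mole: 2.0813e-10 J × 6.022e23 mol⁻¹ = 1.2534e+14 J/mol

1.25e+14 J/mol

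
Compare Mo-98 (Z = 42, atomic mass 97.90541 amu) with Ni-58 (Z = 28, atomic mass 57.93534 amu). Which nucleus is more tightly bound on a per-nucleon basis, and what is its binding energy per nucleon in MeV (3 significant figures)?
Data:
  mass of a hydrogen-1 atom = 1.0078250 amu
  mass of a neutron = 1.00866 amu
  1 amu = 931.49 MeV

Mo-98: Σm = 42(1.0078250) + 56(1.00866) = 98.8136100 amu; Δm = 0.9082000 amu; E_B = 845.98 MeV; E_B/A = 8.632 MeV
Ni-58: Σm = 28(1.0078250) + 30(1.00866) = 58.4789000 amu; Δm = 0.5435600 amu; E_B = 506.32 MeV; E_B/A = 8.730 MeV
Ni-58 has the higher binding energy per nucleon, so it is the more tightly bound nucleus.

Ni-58; 8.73 MeV/nucleon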